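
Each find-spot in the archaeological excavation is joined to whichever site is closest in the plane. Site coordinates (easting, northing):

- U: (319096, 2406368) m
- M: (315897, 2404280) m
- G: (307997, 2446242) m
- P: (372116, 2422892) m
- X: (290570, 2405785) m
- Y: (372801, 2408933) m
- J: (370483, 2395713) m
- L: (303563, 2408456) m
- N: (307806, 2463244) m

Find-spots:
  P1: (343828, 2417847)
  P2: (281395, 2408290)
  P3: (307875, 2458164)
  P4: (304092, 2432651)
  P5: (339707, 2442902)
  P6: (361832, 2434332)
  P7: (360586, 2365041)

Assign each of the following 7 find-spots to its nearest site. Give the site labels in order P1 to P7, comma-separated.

U, X, N, G, G, P, J

P1 → U (d²=743439265.00)
P2 → X (d²=90455650.00)
P3 → N (d²=25811161.00)
P4 → G (d²=199964306.00)
P5 → G (d²=1016679700.00)
P6 → P (d²=236634256.00)
P7 → J (d²=1038722193.00)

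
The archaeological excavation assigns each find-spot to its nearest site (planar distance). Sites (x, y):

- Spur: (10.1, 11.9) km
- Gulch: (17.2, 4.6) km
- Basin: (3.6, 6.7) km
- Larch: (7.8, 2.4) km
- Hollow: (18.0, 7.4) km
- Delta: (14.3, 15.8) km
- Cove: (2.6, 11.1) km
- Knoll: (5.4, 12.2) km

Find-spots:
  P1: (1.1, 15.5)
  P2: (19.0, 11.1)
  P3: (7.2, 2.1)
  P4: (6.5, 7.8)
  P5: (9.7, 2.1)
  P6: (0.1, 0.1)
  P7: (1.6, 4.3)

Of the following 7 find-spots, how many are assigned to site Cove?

1

P1 → Cove
P2 → Hollow
P3 → Larch
P4 → Basin
P5 → Larch
P6 → Basin
P7 → Basin
1 of the 7 goes to Cove.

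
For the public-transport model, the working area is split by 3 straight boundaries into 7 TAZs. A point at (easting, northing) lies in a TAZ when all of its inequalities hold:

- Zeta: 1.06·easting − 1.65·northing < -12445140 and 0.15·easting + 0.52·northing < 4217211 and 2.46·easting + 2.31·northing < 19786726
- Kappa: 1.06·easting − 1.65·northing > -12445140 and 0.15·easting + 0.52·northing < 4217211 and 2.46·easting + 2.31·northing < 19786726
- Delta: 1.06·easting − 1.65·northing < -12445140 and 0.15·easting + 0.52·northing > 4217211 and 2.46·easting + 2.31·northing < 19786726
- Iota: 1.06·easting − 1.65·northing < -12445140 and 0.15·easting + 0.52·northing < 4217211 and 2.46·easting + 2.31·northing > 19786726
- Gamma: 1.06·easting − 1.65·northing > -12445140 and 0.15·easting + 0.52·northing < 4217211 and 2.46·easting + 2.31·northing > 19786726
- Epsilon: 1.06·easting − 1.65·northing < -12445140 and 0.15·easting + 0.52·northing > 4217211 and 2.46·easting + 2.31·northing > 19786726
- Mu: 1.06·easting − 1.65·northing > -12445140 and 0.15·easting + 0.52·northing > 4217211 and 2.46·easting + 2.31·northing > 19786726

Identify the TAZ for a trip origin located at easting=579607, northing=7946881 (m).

Delta

1.06·579607 − 1.65·7946881 = -12497970.230, which is < -12445140
0.15·579607 + 0.52·7946881 = 4219319.170, which is > 4217211
2.46·579607 + 2.31·7946881 = 19783128.330, which is < 19786726
This sign pattern matches Delta.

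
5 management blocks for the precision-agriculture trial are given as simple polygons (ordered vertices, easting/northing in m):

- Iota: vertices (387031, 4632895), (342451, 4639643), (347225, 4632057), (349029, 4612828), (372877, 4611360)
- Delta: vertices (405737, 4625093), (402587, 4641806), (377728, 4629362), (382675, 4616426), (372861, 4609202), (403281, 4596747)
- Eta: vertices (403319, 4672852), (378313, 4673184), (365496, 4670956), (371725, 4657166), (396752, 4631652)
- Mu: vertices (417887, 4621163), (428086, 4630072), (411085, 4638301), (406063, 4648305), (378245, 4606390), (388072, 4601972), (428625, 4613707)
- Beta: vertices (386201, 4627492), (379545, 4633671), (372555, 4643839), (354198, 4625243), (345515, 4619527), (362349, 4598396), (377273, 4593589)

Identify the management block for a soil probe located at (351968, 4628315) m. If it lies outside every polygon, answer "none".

Cast a ray rightward from (351968, 4628315). For each polygon, the edges (by vertex number in listed order) whose endpoints lie on opposite sides of northing = 4628315, where each meets that height, and whether that is right or left of the point:
Iota: 3–4 at easting≈347576.1 (left), 5–1 at easting≈384020.8 (right) → 1 crossing.
Delta: 1–2 at easting≈405129.7 (right), 3–4 at easting≈378128.4 (right) → 2 crossings.
Eta: no edge straddles that height → 0 crossings.
Mu: 1–2 at easting≈426074.6 (right), 4–5 at easting≈392796.1 (right) → 2 crossings.
Beta: 1–2 at easting≈385314.5 (right), 3–4 at easting≈357230.5 (right) → 2 crossings.
Only Iota has an odd count, so the point is inside Iota.

Iota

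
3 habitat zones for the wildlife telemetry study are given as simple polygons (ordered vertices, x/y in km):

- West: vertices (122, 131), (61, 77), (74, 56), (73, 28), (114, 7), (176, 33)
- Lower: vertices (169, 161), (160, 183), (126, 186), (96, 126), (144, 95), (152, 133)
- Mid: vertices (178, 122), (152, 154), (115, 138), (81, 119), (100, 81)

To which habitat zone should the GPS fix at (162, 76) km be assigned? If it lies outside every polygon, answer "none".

none

Cast a ray rightward from (162, 76). For each polygon, the edges (by vertex number in listed order) whose endpoints lie on opposite sides of y = 76, where each meets that height, and whether that is right or left of the point:
West: 2–3 at x≈61.6 (left), 6–1 at x≈152.3 (left) → 0 crossings.
Lower: no edge straddles that height → 0 crossings.
Mid: no edge straddles that height → 0 crossings.
All counts are even, so the point lies outside every listed polygon.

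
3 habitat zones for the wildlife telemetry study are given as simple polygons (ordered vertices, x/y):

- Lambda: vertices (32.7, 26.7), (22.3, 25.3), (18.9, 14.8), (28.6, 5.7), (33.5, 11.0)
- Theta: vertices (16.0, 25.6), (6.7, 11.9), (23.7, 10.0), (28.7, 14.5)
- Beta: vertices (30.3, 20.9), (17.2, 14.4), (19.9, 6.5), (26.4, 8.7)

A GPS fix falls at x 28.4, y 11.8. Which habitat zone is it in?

Cast a ray rightward from (28.4, 11.8). For each polygon, the edges (by vertex number in listed order) whose endpoints lie on opposite sides of y = 11.8, where each meets that height, and whether that is right or left of the point:
Lambda: 3–4 at x≈22.10 (left), 5–1 at x≈33.46 (right) → 1 crossing.
Theta: 2–3 at x≈7.59 (left), 3–4 at x≈25.70 (left) → 0 crossings.
Beta: 2–3 at x≈18.09 (left), 4–1 at x≈27.39 (left) → 0 crossings.
Only Lambda has an odd count, so the point is inside Lambda.

Lambda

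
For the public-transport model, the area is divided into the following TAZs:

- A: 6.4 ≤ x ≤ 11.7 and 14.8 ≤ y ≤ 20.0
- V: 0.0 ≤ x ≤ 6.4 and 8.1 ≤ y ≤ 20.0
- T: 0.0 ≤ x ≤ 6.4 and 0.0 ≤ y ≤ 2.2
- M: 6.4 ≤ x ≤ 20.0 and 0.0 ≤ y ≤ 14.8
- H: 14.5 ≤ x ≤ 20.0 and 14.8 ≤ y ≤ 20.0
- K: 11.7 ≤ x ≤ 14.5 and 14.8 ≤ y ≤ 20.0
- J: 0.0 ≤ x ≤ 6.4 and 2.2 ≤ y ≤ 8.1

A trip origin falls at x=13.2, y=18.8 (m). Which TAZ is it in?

The point has x = 13.2 and y = 18.8.
Only K satisfies 11.7 ≤ x ≤ 14.5 and 14.8 ≤ y ≤ 20.0.

K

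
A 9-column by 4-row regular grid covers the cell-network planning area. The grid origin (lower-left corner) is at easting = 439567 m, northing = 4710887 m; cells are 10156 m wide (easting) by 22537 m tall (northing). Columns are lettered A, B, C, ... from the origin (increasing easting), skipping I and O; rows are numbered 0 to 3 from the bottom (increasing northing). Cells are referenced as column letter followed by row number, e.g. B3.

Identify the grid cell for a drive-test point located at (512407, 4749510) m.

H1

Column index: ⌊(512407 − 439567) / 10156⌋ = ⌊7.172⌋ = 7 → column H
Row offset from origin: ⌊(4749510 − 4710887) / 22537⌋ = ⌊1.714⌋ = 1 → row 1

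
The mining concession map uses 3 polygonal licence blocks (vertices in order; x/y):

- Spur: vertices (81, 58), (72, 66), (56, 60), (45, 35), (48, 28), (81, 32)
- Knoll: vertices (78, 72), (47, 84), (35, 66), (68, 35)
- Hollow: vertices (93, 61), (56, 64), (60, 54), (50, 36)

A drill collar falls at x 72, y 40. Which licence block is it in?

Cast a ray rightward from (72, 40). For each polygon, the edges (by vertex number in listed order) whose endpoints lie on opposite sides of y = 40, where each meets that height, and whether that is right or left of the point:
Spur: 3–4 at x≈47.2 (left), 6–1 at x≈81.0 (right) → 1 crossing.
Knoll: 3–4 at x≈62.7 (left), 4–1 at x≈69.4 (left) → 0 crossings.
Hollow: 3–4 at x≈52.2 (left), 4–1 at x≈56.9 (left) → 0 crossings.
Only Spur has an odd count, so the point is inside Spur.

Spur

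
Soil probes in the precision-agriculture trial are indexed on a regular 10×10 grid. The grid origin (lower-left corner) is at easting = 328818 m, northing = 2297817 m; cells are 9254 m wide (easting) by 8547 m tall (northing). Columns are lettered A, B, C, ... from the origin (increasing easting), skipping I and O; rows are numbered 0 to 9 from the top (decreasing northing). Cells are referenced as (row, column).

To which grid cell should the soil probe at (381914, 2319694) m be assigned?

(7, F)

Column index: ⌊(381914 − 328818) / 9254⌋ = ⌊5.738⌋ = 5 → column F
Row offset from origin: ⌊(2319694 − 2297817) / 8547⌋ = ⌊2.560⌋ = 2 → row 7 (counted from top)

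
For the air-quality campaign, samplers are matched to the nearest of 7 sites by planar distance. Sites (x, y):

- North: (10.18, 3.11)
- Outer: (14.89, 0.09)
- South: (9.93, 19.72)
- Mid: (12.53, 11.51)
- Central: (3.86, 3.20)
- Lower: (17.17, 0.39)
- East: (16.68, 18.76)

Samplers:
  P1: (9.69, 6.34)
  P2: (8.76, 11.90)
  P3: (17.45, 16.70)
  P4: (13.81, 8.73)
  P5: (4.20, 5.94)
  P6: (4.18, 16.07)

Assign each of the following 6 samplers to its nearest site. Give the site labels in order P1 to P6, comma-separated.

P1 → North (d²=10.67)
P2 → Mid (d²=14.36)
P3 → East (d²=4.84)
P4 → Mid (d²=9.37)
P5 → Central (d²=7.62)
P6 → South (d²=46.38)

North, Mid, East, Mid, Central, South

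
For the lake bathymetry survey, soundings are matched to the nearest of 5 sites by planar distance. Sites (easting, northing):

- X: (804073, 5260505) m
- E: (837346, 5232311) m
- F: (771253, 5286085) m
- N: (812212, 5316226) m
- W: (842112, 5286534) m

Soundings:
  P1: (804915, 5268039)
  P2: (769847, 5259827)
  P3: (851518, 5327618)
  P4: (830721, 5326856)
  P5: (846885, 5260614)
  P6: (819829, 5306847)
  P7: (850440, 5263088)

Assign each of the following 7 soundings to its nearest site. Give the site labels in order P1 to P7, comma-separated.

P1 → X (d²=57470120.00)
P2 → F (d²=691459400.00)
P3 → N (d²=1674739300.00)
P4 → N (d²=455579981.00)
P5 → W (d²=694627929.00)
P6 → N (d²=145984330.00)
P7 → W (d²=619070500.00)

X, F, N, N, W, N, W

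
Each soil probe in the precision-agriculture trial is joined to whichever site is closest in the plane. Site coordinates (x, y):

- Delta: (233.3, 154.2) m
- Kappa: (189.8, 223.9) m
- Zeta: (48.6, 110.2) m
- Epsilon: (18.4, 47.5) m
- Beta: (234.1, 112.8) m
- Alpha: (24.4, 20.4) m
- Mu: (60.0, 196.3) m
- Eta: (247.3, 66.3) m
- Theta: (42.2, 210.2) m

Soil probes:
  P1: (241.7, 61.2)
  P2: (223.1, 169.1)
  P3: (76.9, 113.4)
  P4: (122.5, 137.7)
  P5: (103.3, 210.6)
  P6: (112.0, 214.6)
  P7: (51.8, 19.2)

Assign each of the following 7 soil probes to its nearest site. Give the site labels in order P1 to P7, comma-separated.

Eta, Delta, Zeta, Zeta, Mu, Mu, Alpha

P1 → Eta (d²=57.37)
P2 → Delta (d²=326.05)
P3 → Zeta (d²=811.13)
P4 → Zeta (d²=6217.46)
P5 → Mu (d²=2079.38)
P6 → Mu (d²=3038.89)
P7 → Alpha (d²=752.20)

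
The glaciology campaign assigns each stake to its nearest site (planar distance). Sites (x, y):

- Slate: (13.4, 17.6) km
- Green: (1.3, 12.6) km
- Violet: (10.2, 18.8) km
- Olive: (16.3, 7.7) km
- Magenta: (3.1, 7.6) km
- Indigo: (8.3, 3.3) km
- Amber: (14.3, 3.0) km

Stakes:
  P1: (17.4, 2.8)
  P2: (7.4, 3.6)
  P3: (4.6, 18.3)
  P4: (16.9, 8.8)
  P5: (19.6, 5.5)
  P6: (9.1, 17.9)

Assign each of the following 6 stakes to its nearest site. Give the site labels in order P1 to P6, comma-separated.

Amber, Indigo, Violet, Olive, Olive, Violet

P1 → Amber (d²=9.65)
P2 → Indigo (d²=0.90)
P3 → Violet (d²=31.61)
P4 → Olive (d²=1.57)
P5 → Olive (d²=15.73)
P6 → Violet (d²=2.02)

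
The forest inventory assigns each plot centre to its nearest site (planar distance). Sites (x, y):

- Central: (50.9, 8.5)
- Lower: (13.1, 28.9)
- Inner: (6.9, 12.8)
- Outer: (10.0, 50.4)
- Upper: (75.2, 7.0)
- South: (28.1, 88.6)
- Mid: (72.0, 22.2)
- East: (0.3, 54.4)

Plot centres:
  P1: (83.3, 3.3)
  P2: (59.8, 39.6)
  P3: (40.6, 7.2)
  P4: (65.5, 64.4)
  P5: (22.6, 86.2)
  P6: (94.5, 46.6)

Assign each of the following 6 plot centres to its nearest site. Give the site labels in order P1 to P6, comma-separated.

P1 → Upper (d²=79.30)
P2 → Mid (d²=451.60)
P3 → Central (d²=107.78)
P4 → Mid (d²=1823.09)
P5 → South (d²=36.01)
P6 → Mid (d²=1101.61)

Upper, Mid, Central, Mid, South, Mid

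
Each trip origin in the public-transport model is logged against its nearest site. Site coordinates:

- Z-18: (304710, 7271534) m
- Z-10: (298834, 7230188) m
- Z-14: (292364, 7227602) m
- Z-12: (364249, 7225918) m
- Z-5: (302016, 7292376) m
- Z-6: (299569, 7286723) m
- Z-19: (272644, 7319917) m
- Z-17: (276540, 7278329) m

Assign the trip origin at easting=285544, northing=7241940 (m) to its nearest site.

Z-14

Squared distances to each site:
Z-18: 1243140392.000; Z-10: 314733604.000; Z-14: 252090644.000; Z-12: 6451181509.000; Z-5: 2815116880.000; Z-6: 2202217714.000; Z-19: 6246822529.000; Z-17: 1405231337.000.
Minimum at Z-14.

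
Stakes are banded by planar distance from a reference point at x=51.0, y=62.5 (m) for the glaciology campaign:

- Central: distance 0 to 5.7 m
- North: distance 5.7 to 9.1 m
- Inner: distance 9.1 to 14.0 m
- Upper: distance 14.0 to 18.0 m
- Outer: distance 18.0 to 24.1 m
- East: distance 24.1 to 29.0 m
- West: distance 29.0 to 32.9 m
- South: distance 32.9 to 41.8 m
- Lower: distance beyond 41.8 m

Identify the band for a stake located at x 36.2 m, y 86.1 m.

East

Distance = √((36.2−51.0)² + (86.1−62.5)²) = √(219.040 + 556.960) = 27.857 m.
24.1 ≤ 27.857 < 29.0 → East.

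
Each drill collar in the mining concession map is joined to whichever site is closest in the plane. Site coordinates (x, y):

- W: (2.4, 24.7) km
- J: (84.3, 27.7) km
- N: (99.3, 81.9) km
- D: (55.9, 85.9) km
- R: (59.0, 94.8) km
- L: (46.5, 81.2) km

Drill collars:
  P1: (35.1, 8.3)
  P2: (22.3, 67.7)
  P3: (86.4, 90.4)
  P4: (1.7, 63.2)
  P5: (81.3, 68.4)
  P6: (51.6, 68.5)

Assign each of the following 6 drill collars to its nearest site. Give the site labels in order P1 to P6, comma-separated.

P1 → W (d²=1338.25)
P2 → L (d²=767.89)
P3 → N (d²=238.66)
P4 → W (d²=1482.74)
P5 → N (d²=506.25)
P6 → L (d²=187.30)

W, L, N, W, N, L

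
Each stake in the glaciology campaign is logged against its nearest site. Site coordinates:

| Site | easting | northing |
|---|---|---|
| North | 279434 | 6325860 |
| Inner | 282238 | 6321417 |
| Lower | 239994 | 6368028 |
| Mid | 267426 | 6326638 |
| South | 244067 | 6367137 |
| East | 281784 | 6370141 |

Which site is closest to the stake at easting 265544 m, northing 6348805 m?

Mid

Squared distances to each site:
North: 719405125.000; Inner: 1028792180.000; Lower: 1022326229.000; Mid: 494917813.000; South: 797323753.000; East: 718962496.000.
Minimum at Mid.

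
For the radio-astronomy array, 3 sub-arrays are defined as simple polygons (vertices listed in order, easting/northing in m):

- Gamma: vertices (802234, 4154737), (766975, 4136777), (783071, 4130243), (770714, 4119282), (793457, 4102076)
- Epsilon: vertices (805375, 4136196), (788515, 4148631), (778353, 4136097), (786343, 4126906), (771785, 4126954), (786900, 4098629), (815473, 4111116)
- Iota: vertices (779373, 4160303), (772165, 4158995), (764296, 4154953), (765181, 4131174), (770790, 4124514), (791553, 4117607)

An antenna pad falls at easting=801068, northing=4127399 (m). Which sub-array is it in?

Epsilon

Cast a ray rightward from (801068, 4127399). For each polygon, the edges (by vertex number in listed order) whose endpoints lie on opposite sides of northing = 4127399, where each meets that height, and whether that is right or left of the point:
Gamma: 3–4 at easting≈779864.8 (left), 5–1 at easting≈797677.6 (left) → 0 crossings.
Epsilon: 3–4 at easting≈785914.4 (left), 7–1 at easting≈808916.9 (right) → 1 crossing.
Iota: 4–5 at easting≈768360.3 (left), 6–1 at easting≈788759.6 (left) → 0 crossings.
Only Epsilon has an odd count, so the point is inside Epsilon.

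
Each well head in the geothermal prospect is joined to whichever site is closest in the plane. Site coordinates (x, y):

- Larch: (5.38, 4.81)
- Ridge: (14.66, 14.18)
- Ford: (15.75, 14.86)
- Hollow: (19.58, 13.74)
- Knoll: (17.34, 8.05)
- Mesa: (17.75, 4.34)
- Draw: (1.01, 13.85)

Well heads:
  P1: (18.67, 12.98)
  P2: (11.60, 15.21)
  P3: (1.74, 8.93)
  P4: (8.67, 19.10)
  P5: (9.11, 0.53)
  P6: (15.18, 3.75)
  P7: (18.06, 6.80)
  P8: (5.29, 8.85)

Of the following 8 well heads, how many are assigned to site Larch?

2

P1 → Hollow
P2 → Ridge
P3 → Draw
P4 → Ridge
P5 → Larch
P6 → Mesa
P7 → Knoll
P8 → Larch
2 of the 8 go to Larch.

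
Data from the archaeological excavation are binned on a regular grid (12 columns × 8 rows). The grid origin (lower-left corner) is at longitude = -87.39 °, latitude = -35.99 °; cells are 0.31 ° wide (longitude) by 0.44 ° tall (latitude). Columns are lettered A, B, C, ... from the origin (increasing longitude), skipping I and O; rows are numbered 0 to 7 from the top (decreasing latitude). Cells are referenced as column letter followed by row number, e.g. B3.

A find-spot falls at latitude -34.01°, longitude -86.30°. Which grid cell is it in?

Column index: ⌊(-86.30 − -87.39) / 0.31⌋ = ⌊3.516⌋ = 3 → column D
Row offset from origin: ⌊(-34.01 − -35.99) / 0.44⌋ = ⌊4.500⌋ = 4 → row 3 (counted from top)

D3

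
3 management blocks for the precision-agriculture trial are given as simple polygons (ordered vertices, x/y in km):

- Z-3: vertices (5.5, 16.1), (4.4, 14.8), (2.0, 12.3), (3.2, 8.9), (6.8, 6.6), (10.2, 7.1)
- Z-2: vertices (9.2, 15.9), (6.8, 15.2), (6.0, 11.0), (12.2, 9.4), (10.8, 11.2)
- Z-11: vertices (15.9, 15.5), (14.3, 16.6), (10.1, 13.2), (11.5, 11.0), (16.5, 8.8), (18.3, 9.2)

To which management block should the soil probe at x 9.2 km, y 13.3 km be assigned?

Cast a ray rightward from (9.2, 13.3). For each polygon, the edges (by vertex number in listed order) whose endpoints lie on opposite sides of y = 13.3, where each meets that height, and whether that is right or left of the point:
Z-3: 2–3 at x≈2.96 (left), 6–1 at x≈6.96 (left) → 0 crossings.
Z-2: 2–3 at x≈6.44 (left), 5–1 at x≈10.09 (right) → 1 crossing.
Z-11: 2–3 at x≈10.22 (right), 6–1 at x≈16.74 (right) → 2 crossings.
Only Z-2 has an odd count, so the point is inside Z-2.

Z-2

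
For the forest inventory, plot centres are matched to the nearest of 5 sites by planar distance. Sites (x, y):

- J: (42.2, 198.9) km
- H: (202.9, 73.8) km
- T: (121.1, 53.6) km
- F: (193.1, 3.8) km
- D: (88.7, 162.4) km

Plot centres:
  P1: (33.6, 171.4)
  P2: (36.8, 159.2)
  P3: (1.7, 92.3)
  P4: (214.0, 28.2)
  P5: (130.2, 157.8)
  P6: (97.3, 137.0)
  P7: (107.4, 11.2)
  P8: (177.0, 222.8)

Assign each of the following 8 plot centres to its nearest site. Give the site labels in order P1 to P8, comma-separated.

J, J, D, F, D, D, T, D

P1 → J (d²=830.21)
P2 → J (d²=1605.25)
P3 → D (d²=12483.01)
P4 → F (d²=1032.17)
P5 → D (d²=1743.41)
P6 → D (d²=719.12)
P7 → T (d²=1985.45)
P8 → D (d²=11445.05)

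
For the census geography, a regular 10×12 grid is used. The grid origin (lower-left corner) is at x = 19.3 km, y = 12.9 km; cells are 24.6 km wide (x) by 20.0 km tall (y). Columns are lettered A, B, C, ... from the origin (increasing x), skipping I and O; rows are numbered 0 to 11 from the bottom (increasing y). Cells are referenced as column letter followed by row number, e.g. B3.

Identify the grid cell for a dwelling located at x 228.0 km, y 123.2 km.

J5

Column index: ⌊(228.0 − 19.3) / 24.6⌋ = ⌊8.484⌋ = 8 → column J
Row offset from origin: ⌊(123.2 − 12.9) / 20.0⌋ = ⌊5.515⌋ = 5 → row 5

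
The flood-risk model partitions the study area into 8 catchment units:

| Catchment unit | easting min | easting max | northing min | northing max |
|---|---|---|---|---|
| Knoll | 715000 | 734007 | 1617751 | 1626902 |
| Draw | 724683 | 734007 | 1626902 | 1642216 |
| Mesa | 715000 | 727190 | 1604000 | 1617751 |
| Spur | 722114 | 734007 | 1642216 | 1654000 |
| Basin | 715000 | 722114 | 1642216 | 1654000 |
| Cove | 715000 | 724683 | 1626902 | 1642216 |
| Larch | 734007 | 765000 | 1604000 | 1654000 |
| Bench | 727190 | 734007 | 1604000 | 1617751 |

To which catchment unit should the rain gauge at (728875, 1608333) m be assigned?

The point has easting = 728875 and northing = 1608333.
Only Bench satisfies 727190 ≤ easting ≤ 734007 and 1604000 ≤ northing ≤ 1617751.

Bench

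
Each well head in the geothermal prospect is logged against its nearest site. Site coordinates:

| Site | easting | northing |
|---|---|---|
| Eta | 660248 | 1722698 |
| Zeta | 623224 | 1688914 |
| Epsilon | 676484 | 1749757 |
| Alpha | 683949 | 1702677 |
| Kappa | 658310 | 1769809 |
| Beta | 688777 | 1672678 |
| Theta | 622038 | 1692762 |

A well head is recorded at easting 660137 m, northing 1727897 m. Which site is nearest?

Eta

Squared distances to each site:
Eta: 27041922.000; Zeta: 2882243858.000; Epsilon: 745084009.000; Alpha: 1203059744.000; Kappa: 1759953673.000; Beta: 3869387561.000; Theta: 2686002026.000.
Minimum at Eta.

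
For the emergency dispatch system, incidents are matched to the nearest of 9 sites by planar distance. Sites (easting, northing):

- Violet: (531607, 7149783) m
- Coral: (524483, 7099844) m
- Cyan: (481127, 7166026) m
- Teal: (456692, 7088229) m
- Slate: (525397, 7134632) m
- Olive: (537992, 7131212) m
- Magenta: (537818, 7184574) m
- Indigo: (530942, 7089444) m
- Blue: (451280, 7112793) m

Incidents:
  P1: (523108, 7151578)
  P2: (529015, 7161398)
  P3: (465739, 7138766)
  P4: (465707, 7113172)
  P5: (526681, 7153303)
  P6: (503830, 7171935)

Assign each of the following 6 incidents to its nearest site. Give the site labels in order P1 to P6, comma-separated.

Violet, Violet, Blue, Blue, Violet, Cyan

P1 → Violet (d²=75455026.00)
P2 → Violet (d²=141626689.00)
P3 → Blue (d²=883659410.00)
P4 → Blue (d²=208281970.00)
P5 → Violet (d²=36655876.00)
P6 → Cyan (d²=550342490.00)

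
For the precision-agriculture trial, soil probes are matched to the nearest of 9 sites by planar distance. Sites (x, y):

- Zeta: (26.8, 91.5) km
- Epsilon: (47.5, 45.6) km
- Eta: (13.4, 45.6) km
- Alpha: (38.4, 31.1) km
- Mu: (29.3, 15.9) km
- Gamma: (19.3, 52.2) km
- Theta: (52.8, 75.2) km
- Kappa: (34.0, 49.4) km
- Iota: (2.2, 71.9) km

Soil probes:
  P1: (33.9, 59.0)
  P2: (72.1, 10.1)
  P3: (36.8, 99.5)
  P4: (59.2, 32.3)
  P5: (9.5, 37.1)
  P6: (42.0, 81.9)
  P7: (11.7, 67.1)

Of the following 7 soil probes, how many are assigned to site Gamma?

0

P1 → Kappa
P2 → Alpha
P3 → Zeta
P4 → Epsilon
P5 → Eta
P6 → Theta
P7 → Iota
0 of the 7 go to Gamma.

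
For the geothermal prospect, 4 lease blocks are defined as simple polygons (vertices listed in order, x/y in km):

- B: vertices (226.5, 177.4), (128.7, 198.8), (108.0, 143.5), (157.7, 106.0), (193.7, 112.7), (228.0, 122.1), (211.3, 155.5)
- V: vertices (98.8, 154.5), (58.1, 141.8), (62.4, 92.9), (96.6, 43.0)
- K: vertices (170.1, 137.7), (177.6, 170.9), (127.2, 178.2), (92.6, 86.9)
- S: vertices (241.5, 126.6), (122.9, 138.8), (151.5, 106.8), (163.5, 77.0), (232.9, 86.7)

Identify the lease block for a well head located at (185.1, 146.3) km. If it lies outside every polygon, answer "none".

Cast a ray rightward from (185.1, 146.3). For each polygon, the edges (by vertex number in listed order) whose endpoints lie on opposite sides of y = 146.3, where each meets that height, and whether that is right or left of the point:
B: 2–3 at x≈109.05 (left), 6–7 at x≈215.90 (right) → 1 crossing.
V: 1–2 at x≈72.52 (left), 4–1 at x≈98.64 (left) → 0 crossings.
K: 1–2 at x≈172.04 (left), 3–4 at x≈115.11 (left) → 0 crossings.
S: no edge straddles that height → 0 crossings.
Only B has an odd count, so the point is inside B.

B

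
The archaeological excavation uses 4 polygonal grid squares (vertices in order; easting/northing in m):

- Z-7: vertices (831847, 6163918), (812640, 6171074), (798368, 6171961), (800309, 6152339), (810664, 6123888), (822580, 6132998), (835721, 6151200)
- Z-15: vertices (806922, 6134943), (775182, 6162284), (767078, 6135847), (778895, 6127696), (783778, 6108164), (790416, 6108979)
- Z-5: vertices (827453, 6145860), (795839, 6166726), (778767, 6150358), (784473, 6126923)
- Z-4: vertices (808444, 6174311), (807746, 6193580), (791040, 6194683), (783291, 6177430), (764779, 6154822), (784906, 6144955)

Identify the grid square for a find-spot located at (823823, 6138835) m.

Cast a ray rightward from (823823, 6138835). For each polygon, the edges (by vertex number in listed order) whose endpoints lie on opposite sides of northing = 6138835, where each meets that height, and whether that is right or left of the point:
Z-7: 4–5 at easting≈805223.9 (left), 6–7 at easting≈826794.0 (right) → 1 crossing.
Z-15: 1–2 at easting≈802403.8 (left), 2–3 at easting≈767993.9 (left) → 0 crossings.
Z-5: 3–4 at easting≈781572.6 (left), 4–1 at easting≈811508.8 (left) → 0 crossings.
Z-4: no edge straddles that height → 0 crossings.
Only Z-7 has an odd count, so the point is inside Z-7.

Z-7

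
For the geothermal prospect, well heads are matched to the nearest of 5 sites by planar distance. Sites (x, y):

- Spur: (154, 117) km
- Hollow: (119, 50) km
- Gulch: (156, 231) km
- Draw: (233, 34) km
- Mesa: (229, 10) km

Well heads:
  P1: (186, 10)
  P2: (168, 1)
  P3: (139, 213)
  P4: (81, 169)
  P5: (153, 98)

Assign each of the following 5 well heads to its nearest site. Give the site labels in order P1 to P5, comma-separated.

Mesa, Mesa, Gulch, Spur, Spur

P1 → Mesa (d²=1849.00)
P2 → Mesa (d²=3802.00)
P3 → Gulch (d²=613.00)
P4 → Spur (d²=8033.00)
P5 → Spur (d²=362.00)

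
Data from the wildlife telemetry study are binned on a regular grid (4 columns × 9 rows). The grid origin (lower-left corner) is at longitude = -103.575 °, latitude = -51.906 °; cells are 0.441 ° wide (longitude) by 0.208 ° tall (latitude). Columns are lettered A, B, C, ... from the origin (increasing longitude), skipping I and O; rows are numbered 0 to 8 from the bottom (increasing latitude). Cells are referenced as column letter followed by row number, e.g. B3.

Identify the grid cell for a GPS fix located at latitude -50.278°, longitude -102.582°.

C7

Column index: ⌊(-102.582 − -103.575) / 0.441⌋ = ⌊2.252⌋ = 2 → column C
Row offset from origin: ⌊(-50.278 − -51.906) / 0.208⌋ = ⌊7.827⌋ = 7 → row 7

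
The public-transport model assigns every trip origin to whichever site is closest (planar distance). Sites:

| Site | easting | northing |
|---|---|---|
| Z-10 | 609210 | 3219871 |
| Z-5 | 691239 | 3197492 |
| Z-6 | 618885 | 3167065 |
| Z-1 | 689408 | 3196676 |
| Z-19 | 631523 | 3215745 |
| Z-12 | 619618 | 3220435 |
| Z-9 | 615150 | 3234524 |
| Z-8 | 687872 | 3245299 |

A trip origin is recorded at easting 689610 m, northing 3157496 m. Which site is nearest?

Z-1

Squared distances to each site:
Z-10: 10354800625.000; Z-5: 1602333657.000; Z-6: 5093591386.000; Z-1: 1535113204.000; Z-19: 6767045570.000; Z-12: 8860197785.000; Z-9: 11477604384.000; Z-8: 7712387453.000.
Minimum at Z-1.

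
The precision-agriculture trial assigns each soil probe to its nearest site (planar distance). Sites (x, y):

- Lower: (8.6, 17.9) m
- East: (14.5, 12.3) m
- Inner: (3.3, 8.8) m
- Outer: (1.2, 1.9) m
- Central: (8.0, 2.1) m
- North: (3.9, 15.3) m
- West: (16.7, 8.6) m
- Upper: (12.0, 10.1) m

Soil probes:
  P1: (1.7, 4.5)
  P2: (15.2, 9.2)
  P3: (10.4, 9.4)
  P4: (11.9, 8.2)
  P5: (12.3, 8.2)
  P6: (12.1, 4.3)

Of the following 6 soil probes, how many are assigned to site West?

P1 → Outer
P2 → West
P3 → Upper
P4 → Upper
P5 → Upper
P6 → Central
1 of the 6 goes to West.

1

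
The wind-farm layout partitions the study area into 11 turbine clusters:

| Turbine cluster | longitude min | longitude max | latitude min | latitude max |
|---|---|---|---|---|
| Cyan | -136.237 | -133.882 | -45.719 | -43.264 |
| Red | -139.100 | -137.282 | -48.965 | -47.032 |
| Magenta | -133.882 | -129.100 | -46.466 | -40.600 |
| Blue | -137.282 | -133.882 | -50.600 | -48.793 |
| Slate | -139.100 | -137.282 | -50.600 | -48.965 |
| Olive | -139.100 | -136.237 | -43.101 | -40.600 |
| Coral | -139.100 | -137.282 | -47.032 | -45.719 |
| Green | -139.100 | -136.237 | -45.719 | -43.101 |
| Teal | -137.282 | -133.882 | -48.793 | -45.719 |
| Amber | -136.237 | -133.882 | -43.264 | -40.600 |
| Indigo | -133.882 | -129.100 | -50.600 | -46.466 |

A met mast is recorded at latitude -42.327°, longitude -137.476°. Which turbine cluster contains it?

The point has longitude = -137.476 and latitude = -42.327.
Only Olive satisfies -139.100 ≤ longitude ≤ -136.237 and -43.101 ≤ latitude ≤ -40.600.

Olive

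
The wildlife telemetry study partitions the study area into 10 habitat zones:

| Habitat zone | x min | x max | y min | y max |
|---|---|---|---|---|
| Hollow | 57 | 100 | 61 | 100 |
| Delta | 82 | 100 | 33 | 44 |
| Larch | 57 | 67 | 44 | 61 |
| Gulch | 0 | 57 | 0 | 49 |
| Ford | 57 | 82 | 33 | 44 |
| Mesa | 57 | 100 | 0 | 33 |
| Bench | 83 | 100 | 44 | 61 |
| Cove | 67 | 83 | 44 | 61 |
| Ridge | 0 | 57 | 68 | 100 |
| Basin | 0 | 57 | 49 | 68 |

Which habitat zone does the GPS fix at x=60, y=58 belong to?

The point has x = 60 and y = 58.
Only Larch satisfies 57 ≤ x ≤ 67 and 44 ≤ y ≤ 61.

Larch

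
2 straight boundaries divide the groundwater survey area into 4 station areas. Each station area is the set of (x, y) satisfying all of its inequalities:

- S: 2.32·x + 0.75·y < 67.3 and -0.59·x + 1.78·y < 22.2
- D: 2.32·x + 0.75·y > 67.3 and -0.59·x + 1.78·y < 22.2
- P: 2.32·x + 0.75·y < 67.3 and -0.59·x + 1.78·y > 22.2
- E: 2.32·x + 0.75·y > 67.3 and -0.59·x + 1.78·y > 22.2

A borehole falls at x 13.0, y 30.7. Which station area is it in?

P

2.32·13.0 + 0.75·30.7 = 53.185, which is < 67.3
-0.59·13.0 + 1.78·30.7 = 46.976, which is > 22.2
This sign pattern matches P.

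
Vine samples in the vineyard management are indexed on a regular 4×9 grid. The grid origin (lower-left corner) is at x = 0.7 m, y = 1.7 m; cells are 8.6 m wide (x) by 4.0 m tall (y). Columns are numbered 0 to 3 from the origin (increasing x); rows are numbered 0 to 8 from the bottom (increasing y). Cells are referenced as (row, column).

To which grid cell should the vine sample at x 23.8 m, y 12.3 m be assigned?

(2, 2)

Column index: ⌊(23.8 − 0.7) / 8.6⌋ = ⌊2.686⌋ = 2
Row offset from origin: ⌊(12.3 − 1.7) / 4.0⌋ = ⌊2.650⌋ = 2 → row 2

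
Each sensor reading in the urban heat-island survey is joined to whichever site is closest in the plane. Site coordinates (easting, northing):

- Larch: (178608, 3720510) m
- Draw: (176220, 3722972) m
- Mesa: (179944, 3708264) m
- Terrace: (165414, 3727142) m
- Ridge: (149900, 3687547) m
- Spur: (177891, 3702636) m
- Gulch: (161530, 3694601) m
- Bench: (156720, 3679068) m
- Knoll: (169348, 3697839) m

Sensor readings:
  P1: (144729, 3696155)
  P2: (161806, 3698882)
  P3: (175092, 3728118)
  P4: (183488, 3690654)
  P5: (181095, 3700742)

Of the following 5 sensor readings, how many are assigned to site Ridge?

P1 → Ridge
P2 → Gulch
P3 → Draw
P4 → Spur
P5 → Spur
1 of the 5 goes to Ridge.

1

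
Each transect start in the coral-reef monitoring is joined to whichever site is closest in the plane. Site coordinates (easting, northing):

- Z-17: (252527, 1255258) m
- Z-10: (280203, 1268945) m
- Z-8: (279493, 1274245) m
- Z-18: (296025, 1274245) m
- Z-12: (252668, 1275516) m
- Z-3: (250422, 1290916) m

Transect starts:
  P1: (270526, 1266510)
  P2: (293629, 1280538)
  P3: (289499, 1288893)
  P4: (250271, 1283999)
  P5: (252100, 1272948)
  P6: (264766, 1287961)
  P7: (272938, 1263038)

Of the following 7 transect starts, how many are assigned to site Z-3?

2

P1 → Z-10
P2 → Z-18
P3 → Z-18
P4 → Z-3
P5 → Z-12
P6 → Z-3
P7 → Z-10
2 of the 7 go to Z-3.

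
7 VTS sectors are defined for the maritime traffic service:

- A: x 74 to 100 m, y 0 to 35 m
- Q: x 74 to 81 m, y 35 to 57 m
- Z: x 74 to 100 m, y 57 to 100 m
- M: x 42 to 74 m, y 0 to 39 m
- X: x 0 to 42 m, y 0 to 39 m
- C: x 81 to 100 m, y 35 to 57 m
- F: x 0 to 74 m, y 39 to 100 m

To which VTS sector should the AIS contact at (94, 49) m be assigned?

C

The point has x = 94 and y = 49.
Only C satisfies 81 ≤ x ≤ 100 and 35 ≤ y ≤ 57.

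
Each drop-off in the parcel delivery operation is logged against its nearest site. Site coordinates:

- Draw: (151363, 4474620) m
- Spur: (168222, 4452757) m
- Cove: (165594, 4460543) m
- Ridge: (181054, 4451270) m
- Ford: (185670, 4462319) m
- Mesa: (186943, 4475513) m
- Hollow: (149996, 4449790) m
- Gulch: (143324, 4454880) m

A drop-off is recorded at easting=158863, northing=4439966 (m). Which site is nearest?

Squared distances to each site:
Draw: 1257149716.000; Spur: 251200562.000; Cove: 468719290.000; Ridge: 620220897.000; Ford: 1218271858.000; Mesa: 2052075609.000; Hollow: 175134665.000; Gulch: 463887917.000.
Minimum at Hollow.

Hollow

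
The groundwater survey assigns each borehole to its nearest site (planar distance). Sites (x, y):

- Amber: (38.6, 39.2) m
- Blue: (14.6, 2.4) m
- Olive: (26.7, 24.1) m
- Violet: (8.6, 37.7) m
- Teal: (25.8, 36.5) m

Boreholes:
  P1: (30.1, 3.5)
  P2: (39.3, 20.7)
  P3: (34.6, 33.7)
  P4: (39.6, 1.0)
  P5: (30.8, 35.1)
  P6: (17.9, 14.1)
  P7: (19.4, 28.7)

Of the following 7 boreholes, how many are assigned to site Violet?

P1 → Blue
P2 → Olive
P3 → Amber
P4 → Blue
P5 → Teal
P6 → Blue
P7 → Olive
0 of the 7 go to Violet.

0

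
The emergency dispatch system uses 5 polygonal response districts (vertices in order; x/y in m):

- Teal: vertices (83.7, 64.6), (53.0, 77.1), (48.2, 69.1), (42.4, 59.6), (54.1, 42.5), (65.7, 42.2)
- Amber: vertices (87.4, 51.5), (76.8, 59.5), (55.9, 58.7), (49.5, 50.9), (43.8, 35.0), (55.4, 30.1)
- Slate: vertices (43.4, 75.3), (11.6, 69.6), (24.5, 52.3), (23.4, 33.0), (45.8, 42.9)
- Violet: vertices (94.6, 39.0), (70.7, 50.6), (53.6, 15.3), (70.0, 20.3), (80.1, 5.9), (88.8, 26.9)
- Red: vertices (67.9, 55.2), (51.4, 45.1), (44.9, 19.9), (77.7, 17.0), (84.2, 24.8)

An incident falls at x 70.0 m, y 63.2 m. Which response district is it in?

Cast a ray rightward from (70.0, 63.2). For each polygon, the edges (by vertex number in listed order) whose endpoints lie on opposite sides of y = 63.2, where each meets that height, and whether that is right or left of the point:
Teal: 3–4 at x≈44.60 (left), 6–1 at x≈82.58 (right) → 1 crossing.
Amber: no edge straddles that height → 0 crossings.
Slate: 2–3 at x≈16.37 (left), 5–1 at x≈44.30 (left) → 0 crossings.
Violet: no edge straddles that height → 0 crossings.
Red: no edge straddles that height → 0 crossings.
Only Teal has an odd count, so the point is inside Teal.

Teal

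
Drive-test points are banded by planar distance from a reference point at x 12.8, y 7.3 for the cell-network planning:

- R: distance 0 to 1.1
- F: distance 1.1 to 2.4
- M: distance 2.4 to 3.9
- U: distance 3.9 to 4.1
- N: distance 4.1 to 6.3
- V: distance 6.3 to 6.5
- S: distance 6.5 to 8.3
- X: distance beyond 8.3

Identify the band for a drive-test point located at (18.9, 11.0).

S

Distance = √((18.9−12.8)² + (11.0−7.3)²) = √(37.210 + 13.690) = 7.134.
6.5 ≤ 7.134 < 8.3 → S.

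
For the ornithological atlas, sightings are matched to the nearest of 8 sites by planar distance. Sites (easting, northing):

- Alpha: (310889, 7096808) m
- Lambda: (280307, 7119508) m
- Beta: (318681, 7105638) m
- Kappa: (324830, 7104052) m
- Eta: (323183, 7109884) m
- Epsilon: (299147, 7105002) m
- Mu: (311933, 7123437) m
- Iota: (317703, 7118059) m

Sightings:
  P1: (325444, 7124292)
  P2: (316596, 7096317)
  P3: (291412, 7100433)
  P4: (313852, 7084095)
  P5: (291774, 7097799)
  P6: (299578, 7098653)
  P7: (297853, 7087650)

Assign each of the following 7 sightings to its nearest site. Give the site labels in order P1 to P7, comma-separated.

P1 → Iota (d²=98773370.00)
P2 → Alpha (d²=32810930.00)
P3 → Epsilon (d²=80705986.00)
P4 → Alpha (d²=170399738.00)
P5 → Epsilon (d²=106244338.00)
P6 → Epsilon (d²=40495562.00)
P7 → Alpha (d²=253806260.00)

Iota, Alpha, Epsilon, Alpha, Epsilon, Epsilon, Alpha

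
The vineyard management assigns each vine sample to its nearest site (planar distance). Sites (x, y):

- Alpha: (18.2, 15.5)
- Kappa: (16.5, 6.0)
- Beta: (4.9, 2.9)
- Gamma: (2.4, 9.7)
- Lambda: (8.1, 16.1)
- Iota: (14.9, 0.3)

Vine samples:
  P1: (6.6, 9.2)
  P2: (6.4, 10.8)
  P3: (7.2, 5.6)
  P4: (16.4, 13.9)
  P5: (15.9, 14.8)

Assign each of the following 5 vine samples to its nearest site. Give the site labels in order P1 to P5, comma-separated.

P1 → Gamma (d²=17.89)
P2 → Gamma (d²=17.21)
P3 → Beta (d²=12.58)
P4 → Alpha (d²=5.80)
P5 → Alpha (d²=5.78)

Gamma, Gamma, Beta, Alpha, Alpha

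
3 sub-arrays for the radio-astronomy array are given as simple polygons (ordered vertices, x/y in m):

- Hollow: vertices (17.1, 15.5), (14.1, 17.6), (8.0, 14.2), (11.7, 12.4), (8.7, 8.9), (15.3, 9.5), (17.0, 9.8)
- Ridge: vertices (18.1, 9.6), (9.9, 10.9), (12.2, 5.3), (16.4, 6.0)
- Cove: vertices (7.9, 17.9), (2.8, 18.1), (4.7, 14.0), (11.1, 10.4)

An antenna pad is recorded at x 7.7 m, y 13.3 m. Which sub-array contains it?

Cast a ray rightward from (7.7, 13.3). For each polygon, the edges (by vertex number in listed order) whose endpoints lie on opposite sides of y = 13.3, where each meets that height, and whether that is right or left of the point:
Hollow: 3–4 at x≈9.85 (right), 7–1 at x≈17.06 (right) → 2 crossings.
Ridge: no edge straddles that height → 0 crossings.
Cove: 3–4 at x≈5.94 (left), 4–1 at x≈9.86 (right) → 1 crossing.
Only Cove has an odd count, so the point is inside Cove.

Cove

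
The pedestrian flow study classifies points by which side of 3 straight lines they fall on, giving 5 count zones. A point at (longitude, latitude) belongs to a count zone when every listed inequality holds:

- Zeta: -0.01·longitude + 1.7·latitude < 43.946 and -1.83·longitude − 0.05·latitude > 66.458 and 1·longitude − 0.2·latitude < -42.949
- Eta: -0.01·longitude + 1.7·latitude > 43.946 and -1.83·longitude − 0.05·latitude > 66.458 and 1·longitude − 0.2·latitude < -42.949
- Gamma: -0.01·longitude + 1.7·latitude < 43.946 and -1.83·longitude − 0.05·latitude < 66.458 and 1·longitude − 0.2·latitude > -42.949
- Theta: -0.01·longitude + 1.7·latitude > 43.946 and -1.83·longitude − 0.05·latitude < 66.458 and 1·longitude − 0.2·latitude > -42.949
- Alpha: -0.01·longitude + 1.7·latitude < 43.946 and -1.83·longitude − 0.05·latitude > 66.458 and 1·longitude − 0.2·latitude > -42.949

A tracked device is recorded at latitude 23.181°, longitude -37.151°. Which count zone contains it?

-0.01·-37.151 + 1.7·23.181 = 39.779, which is < 43.946
-1.83·-37.151 − 0.05·23.181 = 66.827, which is > 66.458
1·-37.151 − 0.2·23.181 = -41.787, which is > -42.949
This sign pattern matches Alpha.

Alpha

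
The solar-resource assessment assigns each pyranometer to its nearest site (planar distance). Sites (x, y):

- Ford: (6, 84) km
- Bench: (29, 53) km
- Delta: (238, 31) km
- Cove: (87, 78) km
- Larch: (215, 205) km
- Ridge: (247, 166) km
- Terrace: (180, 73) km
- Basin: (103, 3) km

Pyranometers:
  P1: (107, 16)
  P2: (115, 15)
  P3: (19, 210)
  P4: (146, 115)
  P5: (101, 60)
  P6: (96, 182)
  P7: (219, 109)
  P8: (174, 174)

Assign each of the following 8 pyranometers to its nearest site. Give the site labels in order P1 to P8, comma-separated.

P1 → Basin (d²=185.00)
P2 → Basin (d²=288.00)
P3 → Ford (d²=16045.00)
P4 → Terrace (d²=2920.00)
P5 → Cove (d²=520.00)
P6 → Cove (d²=10897.00)
P7 → Terrace (d²=2817.00)
P8 → Larch (d²=2642.00)

Basin, Basin, Ford, Terrace, Cove, Cove, Terrace, Larch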